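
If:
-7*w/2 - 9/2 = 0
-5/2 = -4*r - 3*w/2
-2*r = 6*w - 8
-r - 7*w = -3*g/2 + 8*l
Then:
No Solution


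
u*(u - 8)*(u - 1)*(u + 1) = u^4 - 8*u^3 - u^2 + 8*u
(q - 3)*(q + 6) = q^2 + 3*q - 18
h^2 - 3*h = h*(h - 3)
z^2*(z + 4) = z^3 + 4*z^2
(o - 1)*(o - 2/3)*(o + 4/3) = o^3 - o^2/3 - 14*o/9 + 8/9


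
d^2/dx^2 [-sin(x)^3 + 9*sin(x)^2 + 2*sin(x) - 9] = 9*sin(x)^3 - 36*sin(x)^2 - 8*sin(x) + 18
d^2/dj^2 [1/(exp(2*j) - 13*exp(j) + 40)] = ((13 - 4*exp(j))*(exp(2*j) - 13*exp(j) + 40) + 2*(2*exp(j) - 13)^2*exp(j))*exp(j)/(exp(2*j) - 13*exp(j) + 40)^3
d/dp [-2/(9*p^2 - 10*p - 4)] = 4*(9*p - 5)/(-9*p^2 + 10*p + 4)^2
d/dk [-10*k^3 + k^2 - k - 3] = -30*k^2 + 2*k - 1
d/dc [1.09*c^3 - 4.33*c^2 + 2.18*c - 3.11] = 3.27*c^2 - 8.66*c + 2.18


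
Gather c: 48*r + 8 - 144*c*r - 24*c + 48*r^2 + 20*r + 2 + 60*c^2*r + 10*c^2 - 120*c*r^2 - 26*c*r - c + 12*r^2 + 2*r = c^2*(60*r + 10) + c*(-120*r^2 - 170*r - 25) + 60*r^2 + 70*r + 10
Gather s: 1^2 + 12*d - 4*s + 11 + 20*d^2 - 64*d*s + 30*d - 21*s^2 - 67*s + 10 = 20*d^2 + 42*d - 21*s^2 + s*(-64*d - 71) + 22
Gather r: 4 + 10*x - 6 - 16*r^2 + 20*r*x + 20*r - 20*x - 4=-16*r^2 + r*(20*x + 20) - 10*x - 6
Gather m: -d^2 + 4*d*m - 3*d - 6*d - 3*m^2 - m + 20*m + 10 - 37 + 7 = -d^2 - 9*d - 3*m^2 + m*(4*d + 19) - 20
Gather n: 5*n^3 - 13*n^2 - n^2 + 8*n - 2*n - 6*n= 5*n^3 - 14*n^2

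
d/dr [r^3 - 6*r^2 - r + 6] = 3*r^2 - 12*r - 1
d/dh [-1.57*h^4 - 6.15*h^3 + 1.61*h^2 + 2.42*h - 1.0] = -6.28*h^3 - 18.45*h^2 + 3.22*h + 2.42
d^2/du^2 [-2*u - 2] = 0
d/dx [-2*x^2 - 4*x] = -4*x - 4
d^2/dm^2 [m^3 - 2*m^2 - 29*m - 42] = 6*m - 4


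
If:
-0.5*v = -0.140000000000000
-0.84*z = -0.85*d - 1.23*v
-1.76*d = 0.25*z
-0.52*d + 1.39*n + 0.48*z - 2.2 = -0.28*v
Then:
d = -0.05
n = 1.38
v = 0.28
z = 0.36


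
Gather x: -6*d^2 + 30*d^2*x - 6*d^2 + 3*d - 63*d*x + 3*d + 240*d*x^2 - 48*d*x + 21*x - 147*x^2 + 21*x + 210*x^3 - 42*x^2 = -12*d^2 + 6*d + 210*x^3 + x^2*(240*d - 189) + x*(30*d^2 - 111*d + 42)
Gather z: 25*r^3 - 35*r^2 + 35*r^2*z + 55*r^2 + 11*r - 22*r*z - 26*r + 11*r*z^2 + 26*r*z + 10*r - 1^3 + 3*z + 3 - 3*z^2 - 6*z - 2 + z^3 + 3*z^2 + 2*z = 25*r^3 + 20*r^2 + 11*r*z^2 - 5*r + z^3 + z*(35*r^2 + 4*r - 1)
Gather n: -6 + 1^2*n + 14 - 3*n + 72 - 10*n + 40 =120 - 12*n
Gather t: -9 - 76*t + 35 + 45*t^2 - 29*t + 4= 45*t^2 - 105*t + 30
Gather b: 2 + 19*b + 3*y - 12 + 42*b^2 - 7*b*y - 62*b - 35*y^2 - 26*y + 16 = 42*b^2 + b*(-7*y - 43) - 35*y^2 - 23*y + 6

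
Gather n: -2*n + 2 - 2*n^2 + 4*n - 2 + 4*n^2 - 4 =2*n^2 + 2*n - 4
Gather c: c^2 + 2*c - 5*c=c^2 - 3*c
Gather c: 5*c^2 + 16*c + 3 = 5*c^2 + 16*c + 3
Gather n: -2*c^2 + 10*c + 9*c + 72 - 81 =-2*c^2 + 19*c - 9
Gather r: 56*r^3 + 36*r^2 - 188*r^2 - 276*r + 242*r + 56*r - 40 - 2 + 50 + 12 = 56*r^3 - 152*r^2 + 22*r + 20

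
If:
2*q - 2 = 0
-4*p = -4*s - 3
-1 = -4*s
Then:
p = 1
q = 1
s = 1/4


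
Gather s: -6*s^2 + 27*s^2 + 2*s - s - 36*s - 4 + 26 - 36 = 21*s^2 - 35*s - 14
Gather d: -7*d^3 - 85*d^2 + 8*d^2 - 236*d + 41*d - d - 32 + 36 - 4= -7*d^3 - 77*d^2 - 196*d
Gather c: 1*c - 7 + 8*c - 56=9*c - 63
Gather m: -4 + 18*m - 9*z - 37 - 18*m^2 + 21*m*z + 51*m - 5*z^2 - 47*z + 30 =-18*m^2 + m*(21*z + 69) - 5*z^2 - 56*z - 11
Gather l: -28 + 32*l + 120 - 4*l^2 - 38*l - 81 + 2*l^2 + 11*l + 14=-2*l^2 + 5*l + 25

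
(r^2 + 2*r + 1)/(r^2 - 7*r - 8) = (r + 1)/(r - 8)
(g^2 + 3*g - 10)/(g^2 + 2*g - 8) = (g + 5)/(g + 4)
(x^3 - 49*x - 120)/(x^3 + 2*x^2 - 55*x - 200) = (x + 3)/(x + 5)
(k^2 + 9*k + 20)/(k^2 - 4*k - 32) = (k + 5)/(k - 8)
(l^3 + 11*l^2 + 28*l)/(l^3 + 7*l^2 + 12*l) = (l + 7)/(l + 3)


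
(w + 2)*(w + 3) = w^2 + 5*w + 6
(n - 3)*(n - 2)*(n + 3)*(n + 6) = n^4 + 4*n^3 - 21*n^2 - 36*n + 108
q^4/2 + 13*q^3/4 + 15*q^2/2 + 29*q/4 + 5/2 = (q/2 + 1)*(q + 1)^2*(q + 5/2)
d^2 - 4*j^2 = (d - 2*j)*(d + 2*j)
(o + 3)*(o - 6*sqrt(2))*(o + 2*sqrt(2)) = o^3 - 4*sqrt(2)*o^2 + 3*o^2 - 24*o - 12*sqrt(2)*o - 72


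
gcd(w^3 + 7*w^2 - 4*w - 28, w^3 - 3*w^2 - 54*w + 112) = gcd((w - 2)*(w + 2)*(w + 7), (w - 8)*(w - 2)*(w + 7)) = w^2 + 5*w - 14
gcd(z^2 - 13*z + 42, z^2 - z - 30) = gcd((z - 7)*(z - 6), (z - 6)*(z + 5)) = z - 6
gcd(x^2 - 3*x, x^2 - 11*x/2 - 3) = 1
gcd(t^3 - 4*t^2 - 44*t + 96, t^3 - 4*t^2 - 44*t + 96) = t^3 - 4*t^2 - 44*t + 96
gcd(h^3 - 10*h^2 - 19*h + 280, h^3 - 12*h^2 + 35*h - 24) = h - 8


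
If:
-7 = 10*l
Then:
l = -7/10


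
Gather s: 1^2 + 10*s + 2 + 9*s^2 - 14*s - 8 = 9*s^2 - 4*s - 5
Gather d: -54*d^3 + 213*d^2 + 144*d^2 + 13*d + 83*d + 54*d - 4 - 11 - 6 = -54*d^3 + 357*d^2 + 150*d - 21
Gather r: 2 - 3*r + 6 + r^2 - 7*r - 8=r^2 - 10*r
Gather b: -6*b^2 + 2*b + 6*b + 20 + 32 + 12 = -6*b^2 + 8*b + 64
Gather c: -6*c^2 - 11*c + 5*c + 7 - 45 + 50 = -6*c^2 - 6*c + 12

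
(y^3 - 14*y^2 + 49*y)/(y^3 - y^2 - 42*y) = (y - 7)/(y + 6)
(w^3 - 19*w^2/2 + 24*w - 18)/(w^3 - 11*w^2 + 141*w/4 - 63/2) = 2*(w - 2)/(2*w - 7)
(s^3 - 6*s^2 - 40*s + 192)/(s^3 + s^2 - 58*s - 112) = (s^2 + 2*s - 24)/(s^2 + 9*s + 14)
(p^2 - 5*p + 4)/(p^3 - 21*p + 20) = 1/(p + 5)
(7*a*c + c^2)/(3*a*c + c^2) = (7*a + c)/(3*a + c)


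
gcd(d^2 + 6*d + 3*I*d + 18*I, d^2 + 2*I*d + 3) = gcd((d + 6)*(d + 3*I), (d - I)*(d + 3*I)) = d + 3*I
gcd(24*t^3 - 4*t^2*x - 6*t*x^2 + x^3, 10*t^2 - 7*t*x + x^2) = -2*t + x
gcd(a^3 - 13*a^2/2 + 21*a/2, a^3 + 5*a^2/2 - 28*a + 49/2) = a - 7/2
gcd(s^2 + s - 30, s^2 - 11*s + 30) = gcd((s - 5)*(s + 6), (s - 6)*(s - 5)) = s - 5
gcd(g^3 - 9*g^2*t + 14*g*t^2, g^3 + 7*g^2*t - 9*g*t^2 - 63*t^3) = 1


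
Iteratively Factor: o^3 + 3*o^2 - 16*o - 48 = (o + 3)*(o^2 - 16) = (o - 4)*(o + 3)*(o + 4)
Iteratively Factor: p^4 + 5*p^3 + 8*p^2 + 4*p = (p + 2)*(p^3 + 3*p^2 + 2*p) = (p + 2)^2*(p^2 + p) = p*(p + 2)^2*(p + 1)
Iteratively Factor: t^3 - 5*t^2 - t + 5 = (t - 5)*(t^2 - 1) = (t - 5)*(t + 1)*(t - 1)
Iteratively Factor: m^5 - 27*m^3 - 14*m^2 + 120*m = (m)*(m^4 - 27*m^2 - 14*m + 120) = m*(m - 2)*(m^3 + 2*m^2 - 23*m - 60) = m*(m - 5)*(m - 2)*(m^2 + 7*m + 12) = m*(m - 5)*(m - 2)*(m + 3)*(m + 4)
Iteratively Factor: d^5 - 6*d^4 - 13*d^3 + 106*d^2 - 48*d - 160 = (d - 5)*(d^4 - d^3 - 18*d^2 + 16*d + 32) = (d - 5)*(d + 4)*(d^3 - 5*d^2 + 2*d + 8) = (d - 5)*(d - 4)*(d + 4)*(d^2 - d - 2) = (d - 5)*(d - 4)*(d + 1)*(d + 4)*(d - 2)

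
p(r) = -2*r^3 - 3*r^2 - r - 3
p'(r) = -6*r^2 - 6*r - 1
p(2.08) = -36.06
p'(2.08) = -39.44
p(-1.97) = 2.62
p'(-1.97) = -12.47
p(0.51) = -4.56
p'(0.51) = -5.62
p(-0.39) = -2.95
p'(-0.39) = 0.43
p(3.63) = -141.82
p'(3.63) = -101.84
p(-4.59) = 131.79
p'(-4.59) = -99.87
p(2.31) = -45.97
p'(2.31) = -46.88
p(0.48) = -4.39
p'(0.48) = -5.26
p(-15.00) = 6087.00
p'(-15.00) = -1261.00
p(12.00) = -3903.00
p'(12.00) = -937.00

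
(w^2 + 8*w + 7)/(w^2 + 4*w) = (w^2 + 8*w + 7)/(w*(w + 4))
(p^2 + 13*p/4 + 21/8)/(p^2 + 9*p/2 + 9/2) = (p + 7/4)/(p + 3)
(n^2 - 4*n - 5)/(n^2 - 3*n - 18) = (-n^2 + 4*n + 5)/(-n^2 + 3*n + 18)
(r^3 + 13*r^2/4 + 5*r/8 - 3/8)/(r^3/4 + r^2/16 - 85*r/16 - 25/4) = 2*(8*r^3 + 26*r^2 + 5*r - 3)/(4*r^3 + r^2 - 85*r - 100)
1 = 1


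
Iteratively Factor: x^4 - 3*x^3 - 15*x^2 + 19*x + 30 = (x + 1)*(x^3 - 4*x^2 - 11*x + 30) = (x - 2)*(x + 1)*(x^2 - 2*x - 15) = (x - 2)*(x + 1)*(x + 3)*(x - 5)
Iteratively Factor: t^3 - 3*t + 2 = (t + 2)*(t^2 - 2*t + 1) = (t - 1)*(t + 2)*(t - 1)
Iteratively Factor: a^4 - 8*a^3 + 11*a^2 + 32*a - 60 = (a + 2)*(a^3 - 10*a^2 + 31*a - 30) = (a - 2)*(a + 2)*(a^2 - 8*a + 15) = (a - 5)*(a - 2)*(a + 2)*(a - 3)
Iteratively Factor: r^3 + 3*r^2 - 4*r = (r)*(r^2 + 3*r - 4) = r*(r - 1)*(r + 4)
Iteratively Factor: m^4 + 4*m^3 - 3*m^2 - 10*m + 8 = (m - 1)*(m^3 + 5*m^2 + 2*m - 8) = (m - 1)*(m + 4)*(m^2 + m - 2) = (m - 1)^2*(m + 4)*(m + 2)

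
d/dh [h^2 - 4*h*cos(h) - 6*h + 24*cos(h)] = 4*h*sin(h) + 2*h - 24*sin(h) - 4*cos(h) - 6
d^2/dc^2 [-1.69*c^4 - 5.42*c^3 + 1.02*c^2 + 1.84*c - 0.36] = -20.28*c^2 - 32.52*c + 2.04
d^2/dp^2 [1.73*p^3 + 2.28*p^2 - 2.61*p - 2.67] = 10.38*p + 4.56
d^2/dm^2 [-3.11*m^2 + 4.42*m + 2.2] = -6.22000000000000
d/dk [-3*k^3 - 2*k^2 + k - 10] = -9*k^2 - 4*k + 1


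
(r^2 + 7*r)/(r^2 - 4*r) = (r + 7)/(r - 4)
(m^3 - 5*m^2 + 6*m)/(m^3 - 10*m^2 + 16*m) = (m - 3)/(m - 8)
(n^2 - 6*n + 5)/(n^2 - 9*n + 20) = (n - 1)/(n - 4)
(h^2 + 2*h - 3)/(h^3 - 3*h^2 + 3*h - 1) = (h + 3)/(h^2 - 2*h + 1)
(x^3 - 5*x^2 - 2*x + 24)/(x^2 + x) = (x^3 - 5*x^2 - 2*x + 24)/(x*(x + 1))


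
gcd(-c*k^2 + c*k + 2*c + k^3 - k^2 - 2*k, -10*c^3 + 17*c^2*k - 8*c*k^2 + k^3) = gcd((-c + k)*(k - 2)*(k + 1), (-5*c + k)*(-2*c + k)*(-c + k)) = c - k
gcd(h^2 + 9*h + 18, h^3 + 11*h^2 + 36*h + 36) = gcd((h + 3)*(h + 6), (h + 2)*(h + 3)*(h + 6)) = h^2 + 9*h + 18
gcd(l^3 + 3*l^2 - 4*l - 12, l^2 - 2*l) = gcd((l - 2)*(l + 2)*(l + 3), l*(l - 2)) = l - 2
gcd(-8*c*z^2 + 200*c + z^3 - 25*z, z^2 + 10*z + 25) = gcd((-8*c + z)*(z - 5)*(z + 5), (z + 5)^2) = z + 5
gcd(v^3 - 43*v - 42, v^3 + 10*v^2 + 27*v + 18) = v^2 + 7*v + 6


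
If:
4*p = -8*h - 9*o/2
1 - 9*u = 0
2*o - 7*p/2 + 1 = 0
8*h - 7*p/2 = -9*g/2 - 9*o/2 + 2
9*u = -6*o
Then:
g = 16/21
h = -1/672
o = -1/6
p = 4/21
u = 1/9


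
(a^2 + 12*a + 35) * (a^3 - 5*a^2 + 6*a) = a^5 + 7*a^4 - 19*a^3 - 103*a^2 + 210*a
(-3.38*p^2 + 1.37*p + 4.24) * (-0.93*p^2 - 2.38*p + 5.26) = 3.1434*p^4 + 6.7703*p^3 - 24.9826*p^2 - 2.885*p + 22.3024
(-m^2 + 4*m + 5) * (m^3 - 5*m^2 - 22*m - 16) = -m^5 + 9*m^4 + 7*m^3 - 97*m^2 - 174*m - 80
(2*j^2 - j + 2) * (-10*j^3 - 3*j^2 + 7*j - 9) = -20*j^5 + 4*j^4 - 3*j^3 - 31*j^2 + 23*j - 18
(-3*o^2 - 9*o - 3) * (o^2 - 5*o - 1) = -3*o^4 + 6*o^3 + 45*o^2 + 24*o + 3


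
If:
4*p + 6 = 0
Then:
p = -3/2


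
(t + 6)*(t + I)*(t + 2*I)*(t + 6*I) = t^4 + 6*t^3 + 9*I*t^3 - 20*t^2 + 54*I*t^2 - 120*t - 12*I*t - 72*I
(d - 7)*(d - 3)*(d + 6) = d^3 - 4*d^2 - 39*d + 126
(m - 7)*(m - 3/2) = m^2 - 17*m/2 + 21/2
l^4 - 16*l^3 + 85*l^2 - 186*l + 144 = (l - 8)*(l - 3)^2*(l - 2)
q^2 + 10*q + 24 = (q + 4)*(q + 6)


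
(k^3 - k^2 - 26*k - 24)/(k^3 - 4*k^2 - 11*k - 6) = (k + 4)/(k + 1)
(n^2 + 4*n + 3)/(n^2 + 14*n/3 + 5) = 3*(n + 1)/(3*n + 5)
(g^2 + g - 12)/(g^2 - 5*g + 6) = (g + 4)/(g - 2)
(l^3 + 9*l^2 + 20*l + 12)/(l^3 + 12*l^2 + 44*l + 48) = (l + 1)/(l + 4)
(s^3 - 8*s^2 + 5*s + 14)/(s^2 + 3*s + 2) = (s^2 - 9*s + 14)/(s + 2)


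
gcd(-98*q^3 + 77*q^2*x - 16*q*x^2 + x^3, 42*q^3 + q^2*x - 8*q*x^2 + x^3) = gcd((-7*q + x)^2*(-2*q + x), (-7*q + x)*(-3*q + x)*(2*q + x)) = -7*q + x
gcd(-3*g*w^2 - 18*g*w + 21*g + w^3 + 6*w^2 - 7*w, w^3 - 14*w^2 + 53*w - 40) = w - 1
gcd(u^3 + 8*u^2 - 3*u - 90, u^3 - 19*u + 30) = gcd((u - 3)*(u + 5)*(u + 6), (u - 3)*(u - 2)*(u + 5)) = u^2 + 2*u - 15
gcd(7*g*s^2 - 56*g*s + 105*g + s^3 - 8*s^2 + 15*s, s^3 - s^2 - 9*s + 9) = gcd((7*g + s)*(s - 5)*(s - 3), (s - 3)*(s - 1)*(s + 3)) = s - 3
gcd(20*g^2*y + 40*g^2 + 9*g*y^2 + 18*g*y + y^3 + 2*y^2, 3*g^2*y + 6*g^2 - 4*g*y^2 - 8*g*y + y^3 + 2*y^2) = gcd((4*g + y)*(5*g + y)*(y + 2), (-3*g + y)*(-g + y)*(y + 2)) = y + 2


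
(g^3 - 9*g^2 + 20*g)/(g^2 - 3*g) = (g^2 - 9*g + 20)/(g - 3)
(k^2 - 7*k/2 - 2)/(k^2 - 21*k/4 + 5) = 2*(2*k + 1)/(4*k - 5)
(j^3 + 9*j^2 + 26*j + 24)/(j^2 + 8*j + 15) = (j^2 + 6*j + 8)/(j + 5)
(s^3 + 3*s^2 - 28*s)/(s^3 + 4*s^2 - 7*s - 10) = s*(s^2 + 3*s - 28)/(s^3 + 4*s^2 - 7*s - 10)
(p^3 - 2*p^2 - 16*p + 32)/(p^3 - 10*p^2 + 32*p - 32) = (p + 4)/(p - 4)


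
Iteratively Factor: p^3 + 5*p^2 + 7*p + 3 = (p + 1)*(p^2 + 4*p + 3) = (p + 1)*(p + 3)*(p + 1)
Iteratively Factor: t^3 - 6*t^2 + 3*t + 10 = (t - 5)*(t^2 - t - 2) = (t - 5)*(t + 1)*(t - 2)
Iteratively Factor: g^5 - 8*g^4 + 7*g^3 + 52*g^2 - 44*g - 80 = (g - 2)*(g^4 - 6*g^3 - 5*g^2 + 42*g + 40) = (g - 5)*(g - 2)*(g^3 - g^2 - 10*g - 8) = (g - 5)*(g - 2)*(g + 2)*(g^2 - 3*g - 4) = (g - 5)*(g - 2)*(g + 1)*(g + 2)*(g - 4)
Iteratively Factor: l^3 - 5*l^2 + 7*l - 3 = (l - 1)*(l^2 - 4*l + 3) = (l - 1)^2*(l - 3)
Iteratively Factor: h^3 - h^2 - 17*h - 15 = (h + 1)*(h^2 - 2*h - 15) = (h - 5)*(h + 1)*(h + 3)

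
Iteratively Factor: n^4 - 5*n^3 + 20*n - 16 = (n + 2)*(n^3 - 7*n^2 + 14*n - 8) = (n - 4)*(n + 2)*(n^2 - 3*n + 2) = (n - 4)*(n - 1)*(n + 2)*(n - 2)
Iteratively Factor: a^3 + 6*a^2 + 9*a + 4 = (a + 4)*(a^2 + 2*a + 1) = (a + 1)*(a + 4)*(a + 1)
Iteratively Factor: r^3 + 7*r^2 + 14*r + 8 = (r + 4)*(r^2 + 3*r + 2) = (r + 1)*(r + 4)*(r + 2)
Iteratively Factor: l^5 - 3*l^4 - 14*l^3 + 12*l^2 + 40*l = (l + 2)*(l^4 - 5*l^3 - 4*l^2 + 20*l) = (l + 2)^2*(l^3 - 7*l^2 + 10*l) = (l - 5)*(l + 2)^2*(l^2 - 2*l) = l*(l - 5)*(l + 2)^2*(l - 2)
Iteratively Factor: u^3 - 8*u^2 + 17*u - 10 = (u - 2)*(u^2 - 6*u + 5) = (u - 2)*(u - 1)*(u - 5)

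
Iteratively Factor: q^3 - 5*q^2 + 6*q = (q - 3)*(q^2 - 2*q) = q*(q - 3)*(q - 2)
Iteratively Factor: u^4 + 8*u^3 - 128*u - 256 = (u - 4)*(u^3 + 12*u^2 + 48*u + 64) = (u - 4)*(u + 4)*(u^2 + 8*u + 16) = (u - 4)*(u + 4)^2*(u + 4)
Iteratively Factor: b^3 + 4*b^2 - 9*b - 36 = (b + 4)*(b^2 - 9) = (b - 3)*(b + 4)*(b + 3)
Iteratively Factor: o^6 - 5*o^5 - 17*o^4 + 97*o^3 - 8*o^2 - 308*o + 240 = (o - 3)*(o^5 - 2*o^4 - 23*o^3 + 28*o^2 + 76*o - 80) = (o - 3)*(o + 4)*(o^4 - 6*o^3 + o^2 + 24*o - 20) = (o - 5)*(o - 3)*(o + 4)*(o^3 - o^2 - 4*o + 4) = (o - 5)*(o - 3)*(o - 2)*(o + 4)*(o^2 + o - 2) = (o - 5)*(o - 3)*(o - 2)*(o + 2)*(o + 4)*(o - 1)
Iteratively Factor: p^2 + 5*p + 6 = (p + 3)*(p + 2)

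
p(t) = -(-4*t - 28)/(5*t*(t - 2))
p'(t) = (-4*t - 28)/(5*t*(t - 2)^2) + 4/(5*t*(t - 2)) + (-4*t - 28)/(5*t^2*(t - 2)) = 4*(-t^2 - 14*t + 14)/(5*t^2*(t^2 - 4*t + 4))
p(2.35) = 9.09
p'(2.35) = -28.88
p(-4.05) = 0.10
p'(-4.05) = 0.07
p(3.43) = 1.70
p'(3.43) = -1.52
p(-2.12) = 0.45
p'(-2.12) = 0.41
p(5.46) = 0.53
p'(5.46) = -0.21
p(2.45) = 6.86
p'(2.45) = -17.31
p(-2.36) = 0.36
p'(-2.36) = 0.31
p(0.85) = -6.42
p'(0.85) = 1.15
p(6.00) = 0.43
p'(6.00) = -0.15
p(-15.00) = -0.03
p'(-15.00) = 0.00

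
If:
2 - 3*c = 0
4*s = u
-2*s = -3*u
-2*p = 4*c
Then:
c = 2/3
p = -4/3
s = 0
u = 0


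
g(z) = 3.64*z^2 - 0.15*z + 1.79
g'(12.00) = 87.21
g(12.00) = 524.15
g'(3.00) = 21.69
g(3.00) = 34.10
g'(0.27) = 1.82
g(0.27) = 2.01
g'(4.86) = 35.23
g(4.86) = 87.04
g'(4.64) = 33.63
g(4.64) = 79.46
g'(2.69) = 19.43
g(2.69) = 27.73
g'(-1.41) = -10.41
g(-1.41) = 9.24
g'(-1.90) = -13.98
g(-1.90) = 15.22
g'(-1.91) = -14.05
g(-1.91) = 15.36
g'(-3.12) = -22.86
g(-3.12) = 37.69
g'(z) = 7.28*z - 0.15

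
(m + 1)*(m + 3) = m^2 + 4*m + 3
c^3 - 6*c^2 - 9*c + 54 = (c - 6)*(c - 3)*(c + 3)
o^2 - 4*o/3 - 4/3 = (o - 2)*(o + 2/3)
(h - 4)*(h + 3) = h^2 - h - 12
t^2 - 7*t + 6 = (t - 6)*(t - 1)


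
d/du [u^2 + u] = 2*u + 1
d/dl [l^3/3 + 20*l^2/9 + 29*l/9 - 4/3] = l^2 + 40*l/9 + 29/9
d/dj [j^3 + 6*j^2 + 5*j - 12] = 3*j^2 + 12*j + 5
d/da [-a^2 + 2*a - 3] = 2 - 2*a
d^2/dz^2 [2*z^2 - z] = 4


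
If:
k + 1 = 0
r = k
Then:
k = -1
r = -1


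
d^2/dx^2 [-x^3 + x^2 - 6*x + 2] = 2 - 6*x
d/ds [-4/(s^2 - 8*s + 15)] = 8*(s - 4)/(s^2 - 8*s + 15)^2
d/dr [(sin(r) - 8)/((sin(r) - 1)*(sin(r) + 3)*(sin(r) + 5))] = (-2*sin(r)^3 + 17*sin(r)^2 + 112*sin(r) + 41)*cos(r)/((sin(r) - 1)^2*(sin(r) + 3)^2*(sin(r) + 5)^2)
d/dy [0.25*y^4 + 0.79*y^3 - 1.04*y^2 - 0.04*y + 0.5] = 1.0*y^3 + 2.37*y^2 - 2.08*y - 0.04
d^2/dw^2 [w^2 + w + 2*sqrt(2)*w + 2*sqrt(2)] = 2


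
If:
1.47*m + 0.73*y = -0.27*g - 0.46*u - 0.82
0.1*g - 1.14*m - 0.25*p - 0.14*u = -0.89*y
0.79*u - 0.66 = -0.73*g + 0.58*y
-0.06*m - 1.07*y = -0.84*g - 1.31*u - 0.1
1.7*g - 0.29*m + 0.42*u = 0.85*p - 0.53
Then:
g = 3.26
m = -0.67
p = 6.38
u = -1.98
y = 0.26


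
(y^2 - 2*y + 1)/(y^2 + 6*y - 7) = (y - 1)/(y + 7)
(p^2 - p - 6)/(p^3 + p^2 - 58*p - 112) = (p - 3)/(p^2 - p - 56)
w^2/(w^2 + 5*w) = w/(w + 5)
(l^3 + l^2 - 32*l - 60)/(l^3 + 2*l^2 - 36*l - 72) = (l + 5)/(l + 6)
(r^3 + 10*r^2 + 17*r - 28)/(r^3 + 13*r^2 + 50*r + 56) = (r - 1)/(r + 2)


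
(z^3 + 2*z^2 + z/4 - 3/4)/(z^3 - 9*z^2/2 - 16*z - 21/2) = (z - 1/2)/(z - 7)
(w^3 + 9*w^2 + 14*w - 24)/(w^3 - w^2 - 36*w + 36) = (w + 4)/(w - 6)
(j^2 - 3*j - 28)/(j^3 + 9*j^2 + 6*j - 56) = (j - 7)/(j^2 + 5*j - 14)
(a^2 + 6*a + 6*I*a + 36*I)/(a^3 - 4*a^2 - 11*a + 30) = (a^2 + 6*a*(1 + I) + 36*I)/(a^3 - 4*a^2 - 11*a + 30)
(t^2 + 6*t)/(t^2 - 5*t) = (t + 6)/(t - 5)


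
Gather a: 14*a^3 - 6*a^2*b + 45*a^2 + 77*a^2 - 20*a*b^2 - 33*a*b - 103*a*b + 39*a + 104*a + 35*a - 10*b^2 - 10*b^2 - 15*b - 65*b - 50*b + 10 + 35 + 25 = 14*a^3 + a^2*(122 - 6*b) + a*(-20*b^2 - 136*b + 178) - 20*b^2 - 130*b + 70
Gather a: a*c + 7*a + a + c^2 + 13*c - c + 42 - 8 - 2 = a*(c + 8) + c^2 + 12*c + 32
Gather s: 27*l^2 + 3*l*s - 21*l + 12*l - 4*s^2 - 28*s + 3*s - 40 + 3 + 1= 27*l^2 - 9*l - 4*s^2 + s*(3*l - 25) - 36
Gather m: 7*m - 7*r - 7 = 7*m - 7*r - 7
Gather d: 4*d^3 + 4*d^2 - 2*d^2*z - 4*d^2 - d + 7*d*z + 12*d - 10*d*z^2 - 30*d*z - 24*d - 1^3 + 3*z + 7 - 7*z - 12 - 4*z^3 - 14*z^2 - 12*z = 4*d^3 - 2*d^2*z + d*(-10*z^2 - 23*z - 13) - 4*z^3 - 14*z^2 - 16*z - 6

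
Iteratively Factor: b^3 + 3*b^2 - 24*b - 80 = (b + 4)*(b^2 - b - 20) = (b - 5)*(b + 4)*(b + 4)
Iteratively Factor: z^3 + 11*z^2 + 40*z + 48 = (z + 4)*(z^2 + 7*z + 12) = (z + 4)^2*(z + 3)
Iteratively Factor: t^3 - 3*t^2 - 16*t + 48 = (t - 3)*(t^2 - 16) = (t - 4)*(t - 3)*(t + 4)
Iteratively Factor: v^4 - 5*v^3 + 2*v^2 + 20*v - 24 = (v - 3)*(v^3 - 2*v^2 - 4*v + 8) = (v - 3)*(v - 2)*(v^2 - 4) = (v - 3)*(v - 2)*(v + 2)*(v - 2)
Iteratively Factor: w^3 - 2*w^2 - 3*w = (w - 3)*(w^2 + w) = (w - 3)*(w + 1)*(w)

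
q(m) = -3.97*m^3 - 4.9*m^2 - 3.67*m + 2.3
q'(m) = -11.91*m^2 - 9.8*m - 3.67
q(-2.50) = 42.88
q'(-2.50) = -53.61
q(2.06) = -60.76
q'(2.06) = -74.40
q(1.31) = -19.84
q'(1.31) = -36.95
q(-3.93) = 182.02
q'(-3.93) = -149.10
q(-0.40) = 3.24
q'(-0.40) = -1.66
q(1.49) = -27.18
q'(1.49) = -44.71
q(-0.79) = 4.10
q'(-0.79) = -3.36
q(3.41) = -224.61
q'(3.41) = -175.58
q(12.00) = -7607.50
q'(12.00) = -1836.31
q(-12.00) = 6200.90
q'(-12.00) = -1601.11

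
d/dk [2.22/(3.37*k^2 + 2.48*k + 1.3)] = (-14.9628*k - 5.5056)/(3.37*k^2 + 2.48*k + 1.3)^2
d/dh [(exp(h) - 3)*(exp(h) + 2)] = (2*exp(h) - 1)*exp(h)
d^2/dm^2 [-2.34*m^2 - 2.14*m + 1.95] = -4.68000000000000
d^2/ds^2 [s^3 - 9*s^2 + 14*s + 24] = 6*s - 18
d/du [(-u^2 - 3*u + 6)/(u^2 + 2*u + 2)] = (u^2 - 16*u - 18)/(u^4 + 4*u^3 + 8*u^2 + 8*u + 4)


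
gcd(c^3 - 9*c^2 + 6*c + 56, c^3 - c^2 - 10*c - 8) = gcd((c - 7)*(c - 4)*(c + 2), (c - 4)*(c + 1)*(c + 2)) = c^2 - 2*c - 8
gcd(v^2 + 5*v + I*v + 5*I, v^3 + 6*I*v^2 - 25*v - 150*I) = v + 5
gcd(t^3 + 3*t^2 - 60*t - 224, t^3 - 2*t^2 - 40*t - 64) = t^2 - 4*t - 32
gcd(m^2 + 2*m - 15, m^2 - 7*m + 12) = m - 3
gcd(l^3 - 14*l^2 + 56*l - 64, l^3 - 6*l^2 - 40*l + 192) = l^2 - 12*l + 32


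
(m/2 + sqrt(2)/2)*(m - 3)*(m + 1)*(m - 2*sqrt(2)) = m^4/2 - m^3 - sqrt(2)*m^3/2 - 7*m^2/2 + sqrt(2)*m^2 + 3*sqrt(2)*m/2 + 4*m + 6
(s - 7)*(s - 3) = s^2 - 10*s + 21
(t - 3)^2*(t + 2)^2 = t^4 - 2*t^3 - 11*t^2 + 12*t + 36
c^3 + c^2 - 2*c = c*(c - 1)*(c + 2)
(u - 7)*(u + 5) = u^2 - 2*u - 35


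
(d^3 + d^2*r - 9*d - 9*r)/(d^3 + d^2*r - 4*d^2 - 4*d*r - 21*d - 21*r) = (d - 3)/(d - 7)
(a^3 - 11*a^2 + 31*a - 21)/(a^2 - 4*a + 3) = a - 7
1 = 1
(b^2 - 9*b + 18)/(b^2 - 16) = (b^2 - 9*b + 18)/(b^2 - 16)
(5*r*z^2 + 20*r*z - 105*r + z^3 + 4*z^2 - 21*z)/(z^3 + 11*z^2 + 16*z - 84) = (5*r*z - 15*r + z^2 - 3*z)/(z^2 + 4*z - 12)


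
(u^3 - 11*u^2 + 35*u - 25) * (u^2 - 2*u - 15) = u^5 - 13*u^4 + 42*u^3 + 70*u^2 - 475*u + 375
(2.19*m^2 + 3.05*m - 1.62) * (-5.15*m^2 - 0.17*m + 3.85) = -11.2785*m^4 - 16.0798*m^3 + 16.256*m^2 + 12.0179*m - 6.237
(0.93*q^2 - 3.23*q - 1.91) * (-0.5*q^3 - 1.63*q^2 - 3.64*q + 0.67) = -0.465*q^5 + 0.0991*q^4 + 2.8347*q^3 + 15.4936*q^2 + 4.7883*q - 1.2797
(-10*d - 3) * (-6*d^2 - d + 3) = 60*d^3 + 28*d^2 - 27*d - 9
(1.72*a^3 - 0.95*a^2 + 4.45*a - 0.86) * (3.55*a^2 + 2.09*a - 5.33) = 6.106*a^5 + 0.2223*a^4 + 4.6444*a^3 + 11.311*a^2 - 25.5159*a + 4.5838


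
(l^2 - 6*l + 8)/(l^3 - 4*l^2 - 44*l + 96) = (l - 4)/(l^2 - 2*l - 48)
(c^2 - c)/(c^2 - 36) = c*(c - 1)/(c^2 - 36)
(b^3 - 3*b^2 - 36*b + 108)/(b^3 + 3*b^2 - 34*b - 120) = (b^2 + 3*b - 18)/(b^2 + 9*b + 20)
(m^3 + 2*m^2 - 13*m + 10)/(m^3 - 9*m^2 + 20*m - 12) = (m + 5)/(m - 6)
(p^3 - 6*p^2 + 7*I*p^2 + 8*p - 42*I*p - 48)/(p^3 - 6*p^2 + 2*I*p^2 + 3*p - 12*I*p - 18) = (p + 8*I)/(p + 3*I)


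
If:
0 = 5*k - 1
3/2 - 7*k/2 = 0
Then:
No Solution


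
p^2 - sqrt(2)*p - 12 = (p - 3*sqrt(2))*(p + 2*sqrt(2))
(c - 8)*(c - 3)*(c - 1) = c^3 - 12*c^2 + 35*c - 24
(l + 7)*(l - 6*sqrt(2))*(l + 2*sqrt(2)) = l^3 - 4*sqrt(2)*l^2 + 7*l^2 - 28*sqrt(2)*l - 24*l - 168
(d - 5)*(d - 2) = d^2 - 7*d + 10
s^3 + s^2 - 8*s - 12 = (s - 3)*(s + 2)^2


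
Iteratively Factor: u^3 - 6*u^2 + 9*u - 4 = (u - 1)*(u^2 - 5*u + 4) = (u - 4)*(u - 1)*(u - 1)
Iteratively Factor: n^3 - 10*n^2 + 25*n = (n - 5)*(n^2 - 5*n) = n*(n - 5)*(n - 5)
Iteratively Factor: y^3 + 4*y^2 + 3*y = (y + 1)*(y^2 + 3*y) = (y + 1)*(y + 3)*(y)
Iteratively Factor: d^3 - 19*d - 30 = (d + 3)*(d^2 - 3*d - 10) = (d - 5)*(d + 3)*(d + 2)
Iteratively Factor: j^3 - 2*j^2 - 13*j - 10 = (j - 5)*(j^2 + 3*j + 2) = (j - 5)*(j + 1)*(j + 2)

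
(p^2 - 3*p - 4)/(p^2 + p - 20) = (p + 1)/(p + 5)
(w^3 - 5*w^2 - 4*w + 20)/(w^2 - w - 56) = (-w^3 + 5*w^2 + 4*w - 20)/(-w^2 + w + 56)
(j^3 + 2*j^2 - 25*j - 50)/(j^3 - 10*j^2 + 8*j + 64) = (j^2 - 25)/(j^2 - 12*j + 32)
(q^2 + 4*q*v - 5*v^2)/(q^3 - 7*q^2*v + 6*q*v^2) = (q + 5*v)/(q*(q - 6*v))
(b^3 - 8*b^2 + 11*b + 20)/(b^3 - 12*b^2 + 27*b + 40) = (b - 4)/(b - 8)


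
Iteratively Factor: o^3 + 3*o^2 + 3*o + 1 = (o + 1)*(o^2 + 2*o + 1) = (o + 1)^2*(o + 1)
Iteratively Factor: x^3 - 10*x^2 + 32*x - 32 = (x - 4)*(x^2 - 6*x + 8) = (x - 4)*(x - 2)*(x - 4)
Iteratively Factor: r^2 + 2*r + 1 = (r + 1)*(r + 1)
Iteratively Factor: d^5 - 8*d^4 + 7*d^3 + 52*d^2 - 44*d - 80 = (d - 4)*(d^4 - 4*d^3 - 9*d^2 + 16*d + 20) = (d - 4)*(d + 1)*(d^3 - 5*d^2 - 4*d + 20) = (d - 5)*(d - 4)*(d + 1)*(d^2 - 4) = (d - 5)*(d - 4)*(d + 1)*(d + 2)*(d - 2)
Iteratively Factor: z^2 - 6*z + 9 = (z - 3)*(z - 3)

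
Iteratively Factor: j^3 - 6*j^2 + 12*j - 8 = (j - 2)*(j^2 - 4*j + 4) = (j - 2)^2*(j - 2)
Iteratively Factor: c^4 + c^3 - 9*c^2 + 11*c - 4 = (c + 4)*(c^3 - 3*c^2 + 3*c - 1) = (c - 1)*(c + 4)*(c^2 - 2*c + 1) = (c - 1)^2*(c + 4)*(c - 1)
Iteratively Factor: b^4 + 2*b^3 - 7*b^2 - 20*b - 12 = (b + 1)*(b^3 + b^2 - 8*b - 12) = (b - 3)*(b + 1)*(b^2 + 4*b + 4) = (b - 3)*(b + 1)*(b + 2)*(b + 2)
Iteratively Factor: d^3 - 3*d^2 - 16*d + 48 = (d - 4)*(d^2 + d - 12) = (d - 4)*(d - 3)*(d + 4)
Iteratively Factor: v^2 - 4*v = (v - 4)*(v)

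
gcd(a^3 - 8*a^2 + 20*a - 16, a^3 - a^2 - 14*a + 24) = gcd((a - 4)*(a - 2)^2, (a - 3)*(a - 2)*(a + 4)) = a - 2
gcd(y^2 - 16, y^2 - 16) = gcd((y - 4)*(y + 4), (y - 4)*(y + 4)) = y^2 - 16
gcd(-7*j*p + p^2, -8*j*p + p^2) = p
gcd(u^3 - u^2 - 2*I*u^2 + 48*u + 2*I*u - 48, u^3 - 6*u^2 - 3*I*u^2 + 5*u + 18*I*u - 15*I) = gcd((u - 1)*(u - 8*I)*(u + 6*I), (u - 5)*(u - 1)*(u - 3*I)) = u - 1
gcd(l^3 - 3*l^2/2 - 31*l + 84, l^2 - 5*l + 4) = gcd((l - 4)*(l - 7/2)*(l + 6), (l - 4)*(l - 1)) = l - 4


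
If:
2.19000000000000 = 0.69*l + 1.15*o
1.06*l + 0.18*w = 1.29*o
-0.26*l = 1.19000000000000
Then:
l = -4.58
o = 4.65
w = 60.28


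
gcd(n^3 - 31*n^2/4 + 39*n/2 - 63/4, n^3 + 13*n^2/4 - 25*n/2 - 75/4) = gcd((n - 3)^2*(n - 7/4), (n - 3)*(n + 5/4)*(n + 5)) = n - 3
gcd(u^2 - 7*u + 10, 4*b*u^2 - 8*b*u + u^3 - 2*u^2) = u - 2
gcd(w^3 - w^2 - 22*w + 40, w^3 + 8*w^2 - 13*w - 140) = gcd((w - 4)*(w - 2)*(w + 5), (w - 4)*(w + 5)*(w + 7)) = w^2 + w - 20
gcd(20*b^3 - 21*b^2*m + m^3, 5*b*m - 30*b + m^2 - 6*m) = 5*b + m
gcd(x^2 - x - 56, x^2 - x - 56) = x^2 - x - 56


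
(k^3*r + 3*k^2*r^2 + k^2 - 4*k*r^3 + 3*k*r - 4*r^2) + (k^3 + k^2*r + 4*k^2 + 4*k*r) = k^3*r + k^3 + 3*k^2*r^2 + k^2*r + 5*k^2 - 4*k*r^3 + 7*k*r - 4*r^2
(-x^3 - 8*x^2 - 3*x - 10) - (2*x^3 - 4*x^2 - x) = -3*x^3 - 4*x^2 - 2*x - 10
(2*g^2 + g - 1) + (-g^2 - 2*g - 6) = g^2 - g - 7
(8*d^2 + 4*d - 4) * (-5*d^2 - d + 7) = -40*d^4 - 28*d^3 + 72*d^2 + 32*d - 28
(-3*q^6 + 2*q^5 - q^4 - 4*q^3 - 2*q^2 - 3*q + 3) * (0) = 0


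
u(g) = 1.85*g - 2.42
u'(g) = 1.85000000000000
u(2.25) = 1.74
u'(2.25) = 1.85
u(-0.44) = -3.23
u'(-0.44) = 1.85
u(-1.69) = -5.55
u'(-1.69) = 1.85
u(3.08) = 3.28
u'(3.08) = 1.85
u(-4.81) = -11.32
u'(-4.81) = 1.85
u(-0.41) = -3.18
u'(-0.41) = 1.85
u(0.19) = -2.07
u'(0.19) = 1.85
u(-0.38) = -3.12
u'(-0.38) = 1.85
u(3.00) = 3.13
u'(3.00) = 1.85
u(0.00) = -2.42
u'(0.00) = 1.85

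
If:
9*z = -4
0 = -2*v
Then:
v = 0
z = -4/9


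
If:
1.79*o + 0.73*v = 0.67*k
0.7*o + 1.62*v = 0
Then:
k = -5.09339019189765*v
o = -2.31428571428571*v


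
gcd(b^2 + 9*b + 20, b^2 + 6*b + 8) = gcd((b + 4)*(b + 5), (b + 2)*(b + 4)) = b + 4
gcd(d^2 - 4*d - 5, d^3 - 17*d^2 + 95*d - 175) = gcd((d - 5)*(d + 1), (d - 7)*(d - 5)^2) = d - 5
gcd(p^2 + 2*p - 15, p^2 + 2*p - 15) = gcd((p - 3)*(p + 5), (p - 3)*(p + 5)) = p^2 + 2*p - 15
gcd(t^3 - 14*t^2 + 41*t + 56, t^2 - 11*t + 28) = t - 7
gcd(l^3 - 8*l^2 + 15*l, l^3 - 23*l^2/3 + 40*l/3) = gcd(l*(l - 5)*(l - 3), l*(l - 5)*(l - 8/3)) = l^2 - 5*l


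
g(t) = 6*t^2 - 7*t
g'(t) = 12*t - 7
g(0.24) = -1.33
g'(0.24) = -4.12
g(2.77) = 26.65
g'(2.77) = 26.24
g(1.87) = 7.89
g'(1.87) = 15.44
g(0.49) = -1.99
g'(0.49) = -1.12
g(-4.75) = 168.62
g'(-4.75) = -64.00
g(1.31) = 1.13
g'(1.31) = 8.72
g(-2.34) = 49.23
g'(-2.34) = -35.08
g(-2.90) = 70.76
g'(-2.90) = -41.80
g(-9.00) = 549.00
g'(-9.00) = -115.00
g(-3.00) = 75.00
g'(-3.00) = -43.00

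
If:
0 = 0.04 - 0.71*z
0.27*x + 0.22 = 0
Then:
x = -0.81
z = 0.06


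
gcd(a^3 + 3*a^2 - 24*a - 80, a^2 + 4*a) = a + 4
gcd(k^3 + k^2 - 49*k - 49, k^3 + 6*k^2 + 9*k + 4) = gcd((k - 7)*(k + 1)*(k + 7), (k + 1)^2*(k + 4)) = k + 1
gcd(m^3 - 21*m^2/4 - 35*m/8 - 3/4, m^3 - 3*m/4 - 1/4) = m + 1/2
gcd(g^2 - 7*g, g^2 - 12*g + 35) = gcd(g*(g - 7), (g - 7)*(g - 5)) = g - 7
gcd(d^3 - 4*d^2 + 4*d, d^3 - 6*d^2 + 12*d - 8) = d^2 - 4*d + 4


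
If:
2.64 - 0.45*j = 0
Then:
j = 5.87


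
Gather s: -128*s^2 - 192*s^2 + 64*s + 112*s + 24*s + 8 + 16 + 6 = -320*s^2 + 200*s + 30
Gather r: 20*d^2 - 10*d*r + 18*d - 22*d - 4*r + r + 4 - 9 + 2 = 20*d^2 - 4*d + r*(-10*d - 3) - 3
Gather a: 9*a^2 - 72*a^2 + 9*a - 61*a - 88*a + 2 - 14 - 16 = -63*a^2 - 140*a - 28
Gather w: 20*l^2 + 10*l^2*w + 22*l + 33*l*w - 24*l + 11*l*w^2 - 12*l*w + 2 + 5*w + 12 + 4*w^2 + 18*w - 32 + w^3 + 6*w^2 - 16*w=20*l^2 - 2*l + w^3 + w^2*(11*l + 10) + w*(10*l^2 + 21*l + 7) - 18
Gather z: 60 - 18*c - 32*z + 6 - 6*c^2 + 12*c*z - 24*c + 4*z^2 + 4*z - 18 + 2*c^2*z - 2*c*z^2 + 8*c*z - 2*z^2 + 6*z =-6*c^2 - 42*c + z^2*(2 - 2*c) + z*(2*c^2 + 20*c - 22) + 48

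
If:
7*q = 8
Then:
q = 8/7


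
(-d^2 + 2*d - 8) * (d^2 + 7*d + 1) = -d^4 - 5*d^3 + 5*d^2 - 54*d - 8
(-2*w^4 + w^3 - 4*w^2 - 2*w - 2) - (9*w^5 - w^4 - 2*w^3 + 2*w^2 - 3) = -9*w^5 - w^4 + 3*w^3 - 6*w^2 - 2*w + 1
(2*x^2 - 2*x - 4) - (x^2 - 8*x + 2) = x^2 + 6*x - 6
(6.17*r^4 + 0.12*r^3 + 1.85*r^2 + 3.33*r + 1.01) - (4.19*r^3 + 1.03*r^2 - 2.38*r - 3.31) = 6.17*r^4 - 4.07*r^3 + 0.82*r^2 + 5.71*r + 4.32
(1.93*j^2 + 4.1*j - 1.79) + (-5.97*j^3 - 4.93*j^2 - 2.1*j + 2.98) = -5.97*j^3 - 3.0*j^2 + 2.0*j + 1.19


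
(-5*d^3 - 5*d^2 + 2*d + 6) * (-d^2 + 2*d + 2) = 5*d^5 - 5*d^4 - 22*d^3 - 12*d^2 + 16*d + 12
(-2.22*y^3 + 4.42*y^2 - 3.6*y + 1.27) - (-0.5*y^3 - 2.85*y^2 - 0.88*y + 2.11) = -1.72*y^3 + 7.27*y^2 - 2.72*y - 0.84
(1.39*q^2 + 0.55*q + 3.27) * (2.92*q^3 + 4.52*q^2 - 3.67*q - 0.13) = 4.0588*q^5 + 7.8888*q^4 + 6.9331*q^3 + 12.5812*q^2 - 12.0724*q - 0.4251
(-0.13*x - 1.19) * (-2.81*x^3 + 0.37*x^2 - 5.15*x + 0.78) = 0.3653*x^4 + 3.2958*x^3 + 0.2292*x^2 + 6.0271*x - 0.9282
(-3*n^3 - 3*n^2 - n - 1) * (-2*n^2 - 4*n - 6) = 6*n^5 + 18*n^4 + 32*n^3 + 24*n^2 + 10*n + 6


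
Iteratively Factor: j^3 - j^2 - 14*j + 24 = (j - 2)*(j^2 + j - 12) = (j - 2)*(j + 4)*(j - 3)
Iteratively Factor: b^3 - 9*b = (b + 3)*(b^2 - 3*b) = b*(b + 3)*(b - 3)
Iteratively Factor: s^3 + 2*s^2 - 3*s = (s - 1)*(s^2 + 3*s) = (s - 1)*(s + 3)*(s)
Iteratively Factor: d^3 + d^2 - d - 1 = (d + 1)*(d^2 - 1) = (d + 1)^2*(d - 1)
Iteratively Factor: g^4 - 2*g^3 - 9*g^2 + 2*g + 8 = (g - 1)*(g^3 - g^2 - 10*g - 8) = (g - 1)*(g + 2)*(g^2 - 3*g - 4) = (g - 4)*(g - 1)*(g + 2)*(g + 1)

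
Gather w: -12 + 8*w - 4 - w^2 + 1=-w^2 + 8*w - 15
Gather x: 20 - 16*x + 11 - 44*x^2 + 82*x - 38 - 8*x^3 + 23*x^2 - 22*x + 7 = -8*x^3 - 21*x^2 + 44*x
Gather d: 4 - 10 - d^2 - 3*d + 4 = -d^2 - 3*d - 2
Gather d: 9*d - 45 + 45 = 9*d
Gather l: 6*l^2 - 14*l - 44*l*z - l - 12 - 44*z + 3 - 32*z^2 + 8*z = 6*l^2 + l*(-44*z - 15) - 32*z^2 - 36*z - 9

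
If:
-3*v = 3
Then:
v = -1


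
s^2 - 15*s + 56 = (s - 8)*(s - 7)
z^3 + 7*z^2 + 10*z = z*(z + 2)*(z + 5)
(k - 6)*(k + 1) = k^2 - 5*k - 6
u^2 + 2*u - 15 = (u - 3)*(u + 5)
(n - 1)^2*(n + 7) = n^3 + 5*n^2 - 13*n + 7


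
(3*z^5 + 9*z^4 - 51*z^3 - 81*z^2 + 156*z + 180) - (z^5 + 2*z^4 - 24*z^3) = 2*z^5 + 7*z^4 - 27*z^3 - 81*z^2 + 156*z + 180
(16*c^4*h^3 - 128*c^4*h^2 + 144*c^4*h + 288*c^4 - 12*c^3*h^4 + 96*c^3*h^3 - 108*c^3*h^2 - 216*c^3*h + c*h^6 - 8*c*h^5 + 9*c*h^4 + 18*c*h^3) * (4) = 64*c^4*h^3 - 512*c^4*h^2 + 576*c^4*h + 1152*c^4 - 48*c^3*h^4 + 384*c^3*h^3 - 432*c^3*h^2 - 864*c^3*h + 4*c*h^6 - 32*c*h^5 + 36*c*h^4 + 72*c*h^3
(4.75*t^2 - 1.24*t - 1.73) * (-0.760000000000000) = -3.61*t^2 + 0.9424*t + 1.3148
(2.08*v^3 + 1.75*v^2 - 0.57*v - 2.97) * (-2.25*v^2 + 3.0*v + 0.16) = -4.68*v^5 + 2.3025*v^4 + 6.8653*v^3 + 5.2525*v^2 - 9.0012*v - 0.4752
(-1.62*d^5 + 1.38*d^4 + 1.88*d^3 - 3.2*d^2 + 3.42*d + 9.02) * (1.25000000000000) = -2.025*d^5 + 1.725*d^4 + 2.35*d^3 - 4.0*d^2 + 4.275*d + 11.275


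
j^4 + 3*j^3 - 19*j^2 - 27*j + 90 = (j - 3)*(j - 2)*(j + 3)*(j + 5)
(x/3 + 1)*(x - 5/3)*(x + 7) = x^3/3 + 25*x^2/9 + 13*x/9 - 35/3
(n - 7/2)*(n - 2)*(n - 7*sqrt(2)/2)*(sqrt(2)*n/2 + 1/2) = sqrt(2)*n^4/2 - 11*sqrt(2)*n^3/4 - 3*n^3 + 7*sqrt(2)*n^2/4 + 33*n^2/2 - 21*n + 77*sqrt(2)*n/8 - 49*sqrt(2)/4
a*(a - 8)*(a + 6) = a^3 - 2*a^2 - 48*a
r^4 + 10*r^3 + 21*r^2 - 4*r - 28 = (r - 1)*(r + 2)^2*(r + 7)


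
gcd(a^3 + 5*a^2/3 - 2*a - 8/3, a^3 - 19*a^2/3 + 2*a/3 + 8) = a^2 - a/3 - 4/3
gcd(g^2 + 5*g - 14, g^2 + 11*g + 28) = g + 7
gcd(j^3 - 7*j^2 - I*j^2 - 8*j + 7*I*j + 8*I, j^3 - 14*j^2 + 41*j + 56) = j^2 - 7*j - 8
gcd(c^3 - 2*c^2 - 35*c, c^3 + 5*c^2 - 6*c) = c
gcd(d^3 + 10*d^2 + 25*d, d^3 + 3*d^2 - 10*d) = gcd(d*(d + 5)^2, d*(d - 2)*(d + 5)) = d^2 + 5*d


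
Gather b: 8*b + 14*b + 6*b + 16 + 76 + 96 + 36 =28*b + 224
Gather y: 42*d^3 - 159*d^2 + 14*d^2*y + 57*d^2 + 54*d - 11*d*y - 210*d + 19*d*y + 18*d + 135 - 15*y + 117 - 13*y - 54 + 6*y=42*d^3 - 102*d^2 - 138*d + y*(14*d^2 + 8*d - 22) + 198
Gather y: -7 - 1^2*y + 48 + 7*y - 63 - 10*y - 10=-4*y - 32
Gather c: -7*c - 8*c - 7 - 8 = -15*c - 15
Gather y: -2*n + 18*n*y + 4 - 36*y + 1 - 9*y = -2*n + y*(18*n - 45) + 5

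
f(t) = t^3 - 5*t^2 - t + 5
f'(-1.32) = 17.43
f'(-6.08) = 170.70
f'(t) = 3*t^2 - 10*t - 1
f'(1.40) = -9.12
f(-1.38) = -5.77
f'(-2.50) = 42.75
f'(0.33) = -3.97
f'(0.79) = -7.03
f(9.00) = 320.00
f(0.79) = 1.58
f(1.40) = -3.46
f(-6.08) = -398.51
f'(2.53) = -7.10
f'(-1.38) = 18.51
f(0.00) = 5.00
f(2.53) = -13.34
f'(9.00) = 152.00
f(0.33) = 4.16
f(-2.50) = -39.38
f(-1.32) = -4.69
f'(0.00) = -1.00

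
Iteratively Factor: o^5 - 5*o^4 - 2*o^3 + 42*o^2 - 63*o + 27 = (o - 1)*(o^4 - 4*o^3 - 6*o^2 + 36*o - 27) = (o - 3)*(o - 1)*(o^3 - o^2 - 9*o + 9) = (o - 3)*(o - 1)^2*(o^2 - 9) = (o - 3)^2*(o - 1)^2*(o + 3)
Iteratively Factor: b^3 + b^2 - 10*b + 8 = (b - 1)*(b^2 + 2*b - 8) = (b - 1)*(b + 4)*(b - 2)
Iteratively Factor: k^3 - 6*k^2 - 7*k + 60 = (k - 5)*(k^2 - k - 12) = (k - 5)*(k - 4)*(k + 3)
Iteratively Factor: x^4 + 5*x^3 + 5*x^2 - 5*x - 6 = (x + 2)*(x^3 + 3*x^2 - x - 3) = (x - 1)*(x + 2)*(x^2 + 4*x + 3) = (x - 1)*(x + 1)*(x + 2)*(x + 3)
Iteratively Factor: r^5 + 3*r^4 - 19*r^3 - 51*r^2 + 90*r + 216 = (r - 3)*(r^4 + 6*r^3 - r^2 - 54*r - 72) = (r - 3)*(r + 3)*(r^3 + 3*r^2 - 10*r - 24) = (r - 3)*(r + 3)*(r + 4)*(r^2 - r - 6) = (r - 3)^2*(r + 3)*(r + 4)*(r + 2)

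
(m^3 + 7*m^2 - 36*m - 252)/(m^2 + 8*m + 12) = (m^2 + m - 42)/(m + 2)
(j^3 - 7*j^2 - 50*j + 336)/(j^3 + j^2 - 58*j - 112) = (j - 6)/(j + 2)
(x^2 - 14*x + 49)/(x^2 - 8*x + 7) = (x - 7)/(x - 1)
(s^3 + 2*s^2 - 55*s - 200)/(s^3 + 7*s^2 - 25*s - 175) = (s^2 - 3*s - 40)/(s^2 + 2*s - 35)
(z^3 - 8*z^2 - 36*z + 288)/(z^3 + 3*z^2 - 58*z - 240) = (z - 6)/(z + 5)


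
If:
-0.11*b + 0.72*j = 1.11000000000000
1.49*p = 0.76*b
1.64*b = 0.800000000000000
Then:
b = 0.49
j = 1.62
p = 0.25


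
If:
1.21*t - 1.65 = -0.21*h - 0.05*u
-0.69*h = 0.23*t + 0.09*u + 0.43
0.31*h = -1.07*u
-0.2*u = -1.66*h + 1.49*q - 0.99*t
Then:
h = -1.19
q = -0.33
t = 1.56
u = 0.34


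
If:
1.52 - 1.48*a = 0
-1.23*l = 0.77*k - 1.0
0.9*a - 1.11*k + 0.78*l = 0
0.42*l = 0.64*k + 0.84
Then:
No Solution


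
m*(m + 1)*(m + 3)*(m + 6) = m^4 + 10*m^3 + 27*m^2 + 18*m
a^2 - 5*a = a*(a - 5)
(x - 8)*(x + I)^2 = x^3 - 8*x^2 + 2*I*x^2 - x - 16*I*x + 8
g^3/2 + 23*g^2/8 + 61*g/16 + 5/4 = (g/2 + 1/4)*(g + 5/4)*(g + 4)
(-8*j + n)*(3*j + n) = -24*j^2 - 5*j*n + n^2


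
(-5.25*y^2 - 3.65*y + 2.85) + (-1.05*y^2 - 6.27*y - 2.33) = -6.3*y^2 - 9.92*y + 0.52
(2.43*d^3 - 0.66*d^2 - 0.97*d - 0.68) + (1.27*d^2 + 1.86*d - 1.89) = 2.43*d^3 + 0.61*d^2 + 0.89*d - 2.57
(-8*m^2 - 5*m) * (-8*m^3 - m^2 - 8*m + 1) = 64*m^5 + 48*m^4 + 69*m^3 + 32*m^2 - 5*m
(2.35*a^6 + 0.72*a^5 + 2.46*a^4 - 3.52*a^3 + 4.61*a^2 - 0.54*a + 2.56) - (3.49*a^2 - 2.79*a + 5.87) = 2.35*a^6 + 0.72*a^5 + 2.46*a^4 - 3.52*a^3 + 1.12*a^2 + 2.25*a - 3.31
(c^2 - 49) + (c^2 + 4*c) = 2*c^2 + 4*c - 49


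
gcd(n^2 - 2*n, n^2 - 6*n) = n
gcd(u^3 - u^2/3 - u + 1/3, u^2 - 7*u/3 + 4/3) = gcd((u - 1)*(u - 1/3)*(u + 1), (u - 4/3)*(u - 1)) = u - 1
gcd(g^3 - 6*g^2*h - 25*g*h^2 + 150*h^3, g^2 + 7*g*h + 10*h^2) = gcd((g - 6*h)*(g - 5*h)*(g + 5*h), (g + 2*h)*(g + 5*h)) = g + 5*h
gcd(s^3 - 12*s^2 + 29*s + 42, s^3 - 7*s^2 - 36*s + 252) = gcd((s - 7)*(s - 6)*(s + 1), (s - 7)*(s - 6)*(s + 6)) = s^2 - 13*s + 42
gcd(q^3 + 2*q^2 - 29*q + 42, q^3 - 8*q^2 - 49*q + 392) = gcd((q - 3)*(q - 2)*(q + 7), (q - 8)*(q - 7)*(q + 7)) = q + 7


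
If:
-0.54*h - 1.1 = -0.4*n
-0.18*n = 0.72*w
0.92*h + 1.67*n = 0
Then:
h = -1.45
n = 0.80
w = -0.20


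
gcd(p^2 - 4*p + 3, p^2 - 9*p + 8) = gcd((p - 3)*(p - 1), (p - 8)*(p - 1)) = p - 1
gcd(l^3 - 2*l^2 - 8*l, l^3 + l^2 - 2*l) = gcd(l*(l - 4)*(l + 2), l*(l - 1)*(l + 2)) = l^2 + 2*l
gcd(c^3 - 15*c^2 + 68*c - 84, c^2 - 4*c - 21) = c - 7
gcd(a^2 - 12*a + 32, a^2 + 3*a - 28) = a - 4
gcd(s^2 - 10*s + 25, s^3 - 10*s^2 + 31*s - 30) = s - 5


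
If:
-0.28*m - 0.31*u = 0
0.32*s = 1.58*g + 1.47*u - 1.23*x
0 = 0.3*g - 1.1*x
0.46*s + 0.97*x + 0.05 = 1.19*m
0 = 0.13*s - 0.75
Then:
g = 5.12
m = 3.41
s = 5.77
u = -3.08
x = 1.40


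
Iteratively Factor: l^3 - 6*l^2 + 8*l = (l)*(l^2 - 6*l + 8) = l*(l - 2)*(l - 4)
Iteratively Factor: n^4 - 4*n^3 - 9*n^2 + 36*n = (n + 3)*(n^3 - 7*n^2 + 12*n) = (n - 4)*(n + 3)*(n^2 - 3*n) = n*(n - 4)*(n + 3)*(n - 3)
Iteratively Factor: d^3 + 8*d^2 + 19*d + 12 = (d + 3)*(d^2 + 5*d + 4) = (d + 3)*(d + 4)*(d + 1)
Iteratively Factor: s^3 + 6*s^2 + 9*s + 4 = (s + 1)*(s^2 + 5*s + 4) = (s + 1)^2*(s + 4)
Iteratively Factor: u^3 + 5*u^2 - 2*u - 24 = (u + 3)*(u^2 + 2*u - 8) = (u - 2)*(u + 3)*(u + 4)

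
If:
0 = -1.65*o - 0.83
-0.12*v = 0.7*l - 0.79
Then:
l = 1.12857142857143 - 0.171428571428571*v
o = -0.50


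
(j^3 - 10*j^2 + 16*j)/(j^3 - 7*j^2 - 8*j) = (j - 2)/(j + 1)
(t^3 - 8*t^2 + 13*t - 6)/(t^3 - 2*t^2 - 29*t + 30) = (t - 1)/(t + 5)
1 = 1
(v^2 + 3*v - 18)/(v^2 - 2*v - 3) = (v + 6)/(v + 1)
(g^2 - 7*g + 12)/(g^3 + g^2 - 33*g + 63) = (g - 4)/(g^2 + 4*g - 21)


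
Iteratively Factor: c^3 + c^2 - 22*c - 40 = (c - 5)*(c^2 + 6*c + 8) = (c - 5)*(c + 2)*(c + 4)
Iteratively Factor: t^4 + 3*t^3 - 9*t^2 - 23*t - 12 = (t + 1)*(t^3 + 2*t^2 - 11*t - 12) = (t + 1)^2*(t^2 + t - 12) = (t - 3)*(t + 1)^2*(t + 4)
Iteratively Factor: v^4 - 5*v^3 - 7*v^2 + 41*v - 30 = (v - 1)*(v^3 - 4*v^2 - 11*v + 30) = (v - 5)*(v - 1)*(v^2 + v - 6) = (v - 5)*(v - 2)*(v - 1)*(v + 3)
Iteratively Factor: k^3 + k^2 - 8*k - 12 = (k + 2)*(k^2 - k - 6) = (k - 3)*(k + 2)*(k + 2)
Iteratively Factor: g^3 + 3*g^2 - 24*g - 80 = (g + 4)*(g^2 - g - 20) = (g - 5)*(g + 4)*(g + 4)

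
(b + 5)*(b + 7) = b^2 + 12*b + 35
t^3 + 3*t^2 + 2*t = t*(t + 1)*(t + 2)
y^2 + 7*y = y*(y + 7)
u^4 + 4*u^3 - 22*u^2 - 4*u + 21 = (u - 3)*(u - 1)*(u + 1)*(u + 7)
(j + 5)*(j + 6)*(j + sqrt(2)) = j^3 + sqrt(2)*j^2 + 11*j^2 + 11*sqrt(2)*j + 30*j + 30*sqrt(2)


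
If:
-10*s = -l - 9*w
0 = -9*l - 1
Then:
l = -1/9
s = 9*w/10 - 1/90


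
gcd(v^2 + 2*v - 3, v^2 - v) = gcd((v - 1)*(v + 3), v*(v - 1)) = v - 1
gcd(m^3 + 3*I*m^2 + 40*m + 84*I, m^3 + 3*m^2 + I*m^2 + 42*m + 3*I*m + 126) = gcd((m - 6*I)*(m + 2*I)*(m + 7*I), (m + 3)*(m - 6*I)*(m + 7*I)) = m^2 + I*m + 42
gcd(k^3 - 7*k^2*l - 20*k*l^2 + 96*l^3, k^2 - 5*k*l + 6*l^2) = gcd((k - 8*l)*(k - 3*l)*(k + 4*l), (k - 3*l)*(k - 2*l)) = k - 3*l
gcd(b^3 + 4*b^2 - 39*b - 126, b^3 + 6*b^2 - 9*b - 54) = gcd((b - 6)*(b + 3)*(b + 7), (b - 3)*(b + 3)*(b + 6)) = b + 3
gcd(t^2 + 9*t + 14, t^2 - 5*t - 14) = t + 2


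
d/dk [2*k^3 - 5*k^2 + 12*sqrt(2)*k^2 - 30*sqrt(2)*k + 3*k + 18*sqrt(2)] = 6*k^2 - 10*k + 24*sqrt(2)*k - 30*sqrt(2) + 3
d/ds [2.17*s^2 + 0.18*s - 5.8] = 4.34*s + 0.18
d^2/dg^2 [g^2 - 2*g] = 2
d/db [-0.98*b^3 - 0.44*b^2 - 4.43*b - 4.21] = -2.94*b^2 - 0.88*b - 4.43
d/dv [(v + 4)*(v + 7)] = 2*v + 11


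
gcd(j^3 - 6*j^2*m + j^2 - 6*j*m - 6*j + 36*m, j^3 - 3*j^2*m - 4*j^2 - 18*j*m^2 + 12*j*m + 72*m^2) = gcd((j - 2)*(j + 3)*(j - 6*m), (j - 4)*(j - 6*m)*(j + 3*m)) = j - 6*m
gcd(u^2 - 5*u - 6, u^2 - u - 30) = u - 6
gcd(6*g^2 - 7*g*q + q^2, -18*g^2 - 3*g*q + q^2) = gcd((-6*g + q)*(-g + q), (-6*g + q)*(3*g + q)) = -6*g + q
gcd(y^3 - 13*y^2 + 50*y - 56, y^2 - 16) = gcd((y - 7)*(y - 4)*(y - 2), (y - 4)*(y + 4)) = y - 4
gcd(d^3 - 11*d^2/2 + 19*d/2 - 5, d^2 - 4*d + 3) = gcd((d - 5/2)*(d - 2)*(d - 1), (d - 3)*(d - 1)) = d - 1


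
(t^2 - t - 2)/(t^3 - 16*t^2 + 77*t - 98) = (t + 1)/(t^2 - 14*t + 49)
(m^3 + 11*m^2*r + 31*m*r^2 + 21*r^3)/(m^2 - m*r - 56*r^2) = (-m^2 - 4*m*r - 3*r^2)/(-m + 8*r)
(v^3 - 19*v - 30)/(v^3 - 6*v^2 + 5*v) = (v^2 + 5*v + 6)/(v*(v - 1))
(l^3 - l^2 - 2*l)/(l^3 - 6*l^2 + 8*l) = (l + 1)/(l - 4)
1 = 1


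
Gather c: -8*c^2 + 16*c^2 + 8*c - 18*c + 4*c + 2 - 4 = 8*c^2 - 6*c - 2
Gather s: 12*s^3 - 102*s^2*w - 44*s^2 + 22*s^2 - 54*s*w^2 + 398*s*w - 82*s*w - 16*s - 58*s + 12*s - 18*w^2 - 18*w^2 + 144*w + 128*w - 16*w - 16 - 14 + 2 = 12*s^3 + s^2*(-102*w - 22) + s*(-54*w^2 + 316*w - 62) - 36*w^2 + 256*w - 28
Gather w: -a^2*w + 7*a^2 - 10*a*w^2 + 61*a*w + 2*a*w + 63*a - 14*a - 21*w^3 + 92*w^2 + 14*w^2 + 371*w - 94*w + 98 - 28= 7*a^2 + 49*a - 21*w^3 + w^2*(106 - 10*a) + w*(-a^2 + 63*a + 277) + 70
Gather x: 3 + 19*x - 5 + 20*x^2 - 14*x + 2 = 20*x^2 + 5*x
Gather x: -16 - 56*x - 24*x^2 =-24*x^2 - 56*x - 16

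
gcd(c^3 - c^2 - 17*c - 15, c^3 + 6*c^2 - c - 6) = c + 1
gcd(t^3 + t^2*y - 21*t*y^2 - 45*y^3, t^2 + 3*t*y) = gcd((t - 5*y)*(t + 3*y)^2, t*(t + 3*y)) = t + 3*y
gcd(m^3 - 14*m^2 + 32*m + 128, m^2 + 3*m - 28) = 1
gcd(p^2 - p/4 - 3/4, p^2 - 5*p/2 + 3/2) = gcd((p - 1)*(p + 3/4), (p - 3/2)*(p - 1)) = p - 1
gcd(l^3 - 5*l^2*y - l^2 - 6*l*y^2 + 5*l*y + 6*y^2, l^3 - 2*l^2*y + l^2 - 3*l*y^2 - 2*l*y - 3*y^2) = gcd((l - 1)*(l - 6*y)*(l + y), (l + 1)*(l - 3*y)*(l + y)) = l + y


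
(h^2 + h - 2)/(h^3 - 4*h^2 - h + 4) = (h + 2)/(h^2 - 3*h - 4)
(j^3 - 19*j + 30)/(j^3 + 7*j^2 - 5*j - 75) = (j - 2)/(j + 5)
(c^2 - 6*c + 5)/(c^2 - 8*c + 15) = (c - 1)/(c - 3)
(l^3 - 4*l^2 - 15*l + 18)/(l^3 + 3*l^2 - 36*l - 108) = (l - 1)/(l + 6)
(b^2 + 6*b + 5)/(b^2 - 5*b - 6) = (b + 5)/(b - 6)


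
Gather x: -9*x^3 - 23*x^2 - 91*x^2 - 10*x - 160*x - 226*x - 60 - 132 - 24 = -9*x^3 - 114*x^2 - 396*x - 216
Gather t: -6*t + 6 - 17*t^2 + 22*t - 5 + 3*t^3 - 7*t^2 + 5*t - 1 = 3*t^3 - 24*t^2 + 21*t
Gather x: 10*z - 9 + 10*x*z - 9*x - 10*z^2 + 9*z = x*(10*z - 9) - 10*z^2 + 19*z - 9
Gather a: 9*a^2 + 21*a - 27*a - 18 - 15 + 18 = 9*a^2 - 6*a - 15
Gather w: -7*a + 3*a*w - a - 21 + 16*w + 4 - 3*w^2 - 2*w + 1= -8*a - 3*w^2 + w*(3*a + 14) - 16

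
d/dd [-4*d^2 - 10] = -8*d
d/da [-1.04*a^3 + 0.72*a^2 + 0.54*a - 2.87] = -3.12*a^2 + 1.44*a + 0.54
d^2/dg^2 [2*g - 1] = 0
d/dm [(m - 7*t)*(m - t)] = 2*m - 8*t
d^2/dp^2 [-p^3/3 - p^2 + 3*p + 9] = -2*p - 2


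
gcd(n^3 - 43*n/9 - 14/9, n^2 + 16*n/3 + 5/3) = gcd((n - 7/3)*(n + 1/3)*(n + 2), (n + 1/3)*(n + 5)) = n + 1/3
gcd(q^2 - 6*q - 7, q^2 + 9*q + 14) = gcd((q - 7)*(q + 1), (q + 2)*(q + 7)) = 1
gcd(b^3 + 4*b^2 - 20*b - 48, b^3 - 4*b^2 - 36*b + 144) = b^2 + 2*b - 24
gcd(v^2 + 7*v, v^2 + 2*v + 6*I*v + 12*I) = 1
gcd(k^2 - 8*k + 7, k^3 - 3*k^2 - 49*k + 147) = k - 7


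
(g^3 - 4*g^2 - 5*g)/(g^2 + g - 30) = g*(g + 1)/(g + 6)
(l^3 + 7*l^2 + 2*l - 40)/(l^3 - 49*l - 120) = (l^2 + 2*l - 8)/(l^2 - 5*l - 24)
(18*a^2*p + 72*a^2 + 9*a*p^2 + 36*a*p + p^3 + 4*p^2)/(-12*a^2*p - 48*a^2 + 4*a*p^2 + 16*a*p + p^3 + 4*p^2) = (3*a + p)/(-2*a + p)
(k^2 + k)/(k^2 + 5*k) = (k + 1)/(k + 5)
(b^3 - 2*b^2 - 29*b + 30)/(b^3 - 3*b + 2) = (b^2 - b - 30)/(b^2 + b - 2)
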